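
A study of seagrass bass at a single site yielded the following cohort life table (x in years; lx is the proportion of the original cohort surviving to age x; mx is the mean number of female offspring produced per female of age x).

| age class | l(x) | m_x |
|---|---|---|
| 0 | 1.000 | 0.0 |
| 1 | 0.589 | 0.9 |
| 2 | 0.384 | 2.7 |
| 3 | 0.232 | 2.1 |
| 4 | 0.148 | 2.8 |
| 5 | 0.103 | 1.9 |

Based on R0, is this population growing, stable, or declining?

growing

R0 = Σ lx·mx = 0 + 0.5301 + 1.0368 + 0.4872 + 0.4144 + 0.1957 = 2.6642
R0 > 1, so the population is growing.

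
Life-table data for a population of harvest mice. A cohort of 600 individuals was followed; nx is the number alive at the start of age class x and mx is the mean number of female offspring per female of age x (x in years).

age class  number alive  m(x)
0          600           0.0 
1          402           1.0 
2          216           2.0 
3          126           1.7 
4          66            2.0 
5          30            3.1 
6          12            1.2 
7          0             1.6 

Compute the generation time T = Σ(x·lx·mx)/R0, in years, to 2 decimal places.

lx = nx/n0 = nx/600: 1, 0.67, 0.36, 0.21, 0.11, 0.05, 0.02, 0
lx·mx: 0, 0.67, 0.72, 0.357, 0.22, 0.155, 0.024, 0 → R0 = 2.146
x·lx·mx: 0, 0.67, 1.44, 1.071, 0.88, 0.775, 0.144, 0 → Σ = 4.98
T = 4.98 / 2.146 = 2.320596… → 2.32

2.32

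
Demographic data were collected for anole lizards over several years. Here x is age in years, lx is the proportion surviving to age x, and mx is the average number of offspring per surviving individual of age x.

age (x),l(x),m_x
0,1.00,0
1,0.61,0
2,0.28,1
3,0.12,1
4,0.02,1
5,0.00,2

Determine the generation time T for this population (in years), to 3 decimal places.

lx·mx: 0, 0, 0.28, 0.12, 0.02, 0 → R0 = 0.42
x·lx·mx: 0, 0, 0.56, 0.36, 0.08, 0 → Σ = 1
T = 1 / 0.42 = 2.380952… → 2.381

2.381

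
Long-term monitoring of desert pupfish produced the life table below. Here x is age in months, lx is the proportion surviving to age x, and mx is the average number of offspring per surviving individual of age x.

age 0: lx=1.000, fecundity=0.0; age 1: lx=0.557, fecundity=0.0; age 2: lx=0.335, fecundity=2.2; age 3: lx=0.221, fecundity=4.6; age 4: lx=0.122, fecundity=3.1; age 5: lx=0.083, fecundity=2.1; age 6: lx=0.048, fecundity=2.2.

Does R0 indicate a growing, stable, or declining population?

R0 = Σ lx·mx = 0 + 0 + 0.737 + 1.0166 + 0.3782 + 0.1743 + 0.1056 = 2.4117
R0 > 1, so the population is growing.

growing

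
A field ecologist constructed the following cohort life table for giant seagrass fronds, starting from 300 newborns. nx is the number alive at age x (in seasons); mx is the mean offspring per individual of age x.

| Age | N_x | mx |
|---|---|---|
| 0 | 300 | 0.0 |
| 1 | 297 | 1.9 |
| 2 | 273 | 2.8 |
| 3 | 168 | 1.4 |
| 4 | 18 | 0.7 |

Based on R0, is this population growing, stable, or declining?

growing

lx = nx/n0 = nx/300: 1, 0.99, 0.91, 0.56, 0.06
R0 = Σ lx·mx = 0 + 1.881 + 2.548 + 0.784 + 0.042 = 5.255
R0 > 1, so the population is growing.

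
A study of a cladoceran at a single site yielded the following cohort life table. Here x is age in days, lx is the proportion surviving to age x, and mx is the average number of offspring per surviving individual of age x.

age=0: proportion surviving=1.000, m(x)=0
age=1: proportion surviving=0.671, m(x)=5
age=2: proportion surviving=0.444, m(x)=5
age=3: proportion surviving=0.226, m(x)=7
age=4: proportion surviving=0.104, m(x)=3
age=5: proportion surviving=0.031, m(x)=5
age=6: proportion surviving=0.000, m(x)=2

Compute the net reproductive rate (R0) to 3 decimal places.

lx·mx by age: 0, 3.355, 2.22, 1.582, 0.312, 0.155, 0
R0 = Σ lx·mx = 7.624 → 7.624

7.624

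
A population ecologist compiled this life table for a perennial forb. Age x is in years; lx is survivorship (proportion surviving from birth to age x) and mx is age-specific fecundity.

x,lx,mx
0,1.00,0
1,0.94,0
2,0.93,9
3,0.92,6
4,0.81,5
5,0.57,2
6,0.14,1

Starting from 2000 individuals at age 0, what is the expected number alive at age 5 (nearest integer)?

Expected survivors = N0 · l_5 = 2000 × 0.57 = 1140 → 1140

1140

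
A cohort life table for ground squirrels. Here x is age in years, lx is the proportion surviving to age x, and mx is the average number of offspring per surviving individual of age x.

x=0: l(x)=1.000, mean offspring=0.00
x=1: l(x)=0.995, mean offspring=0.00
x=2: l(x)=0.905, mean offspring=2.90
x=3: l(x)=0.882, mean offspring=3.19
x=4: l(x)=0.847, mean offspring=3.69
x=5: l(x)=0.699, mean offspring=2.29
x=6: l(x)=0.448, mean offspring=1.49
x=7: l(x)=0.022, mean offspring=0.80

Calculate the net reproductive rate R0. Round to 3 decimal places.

10.849

lx·mx by age: 0, 0, 2.6245, 2.81358, 3.12543, 1.60071, 0.66752, 0.0176
R0 = Σ lx·mx = 10.84934 → 10.849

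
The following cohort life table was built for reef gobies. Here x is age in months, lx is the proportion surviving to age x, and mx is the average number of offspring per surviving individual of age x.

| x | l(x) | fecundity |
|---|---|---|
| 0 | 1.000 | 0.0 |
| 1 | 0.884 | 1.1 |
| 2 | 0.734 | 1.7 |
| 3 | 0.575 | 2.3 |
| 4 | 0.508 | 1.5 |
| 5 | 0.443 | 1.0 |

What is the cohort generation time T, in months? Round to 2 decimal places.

2.67

lx·mx: 0, 0.9724, 1.2478, 1.3225, 0.762, 0.443 → R0 = 4.7477
x·lx·mx: 0, 0.9724, 2.4956, 3.9675, 3.048, 2.215 → Σ = 12.6985
T = 12.6985 / 4.7477 = 2.674664… → 2.67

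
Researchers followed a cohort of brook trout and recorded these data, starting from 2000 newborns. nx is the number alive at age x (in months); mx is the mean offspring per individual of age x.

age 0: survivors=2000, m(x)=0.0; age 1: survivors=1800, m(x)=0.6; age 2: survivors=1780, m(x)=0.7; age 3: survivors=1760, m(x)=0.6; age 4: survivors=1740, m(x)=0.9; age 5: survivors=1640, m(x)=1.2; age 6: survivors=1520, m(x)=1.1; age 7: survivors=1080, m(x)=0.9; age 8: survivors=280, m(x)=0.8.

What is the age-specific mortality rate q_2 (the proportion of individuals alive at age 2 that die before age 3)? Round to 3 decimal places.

lx = nx/n0 = nx/2000: 1, 0.9, 0.89, 0.88, 0.87, 0.82, 0.76, 0.54, 0.14
q_2 = (l_2 − l_3) / l_2 = (0.89 − 0.88) / 0.89
     = 0.01 / 0.89 = 0.011236… → 0.011

0.011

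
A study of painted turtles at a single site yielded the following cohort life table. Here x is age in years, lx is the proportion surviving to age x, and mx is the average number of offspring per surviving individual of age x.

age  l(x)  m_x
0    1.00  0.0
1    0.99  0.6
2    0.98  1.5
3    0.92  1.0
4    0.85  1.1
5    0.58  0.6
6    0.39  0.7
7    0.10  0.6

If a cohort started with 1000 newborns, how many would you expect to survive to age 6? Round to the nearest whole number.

390

Expected survivors = N0 · l_6 = 1000 × 0.39 = 390 → 390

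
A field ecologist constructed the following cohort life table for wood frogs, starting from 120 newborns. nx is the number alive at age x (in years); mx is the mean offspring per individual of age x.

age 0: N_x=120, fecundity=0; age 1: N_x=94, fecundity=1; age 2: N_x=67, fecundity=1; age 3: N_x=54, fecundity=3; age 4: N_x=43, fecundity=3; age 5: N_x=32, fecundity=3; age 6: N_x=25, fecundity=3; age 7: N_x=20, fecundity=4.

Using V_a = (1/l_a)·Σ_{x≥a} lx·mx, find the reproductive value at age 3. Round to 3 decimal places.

lx = nx/n0 = nx/120: 1, 0.78333…, 0.55833…, 0.45, 0.35833…, 0.26667…, 0.20833…, 0.16667…
lx·mx for x ≥ 3: 1.35, 1.075…, 0.8…, 0.625…, 0.666667… → sum = 4.516667…
V_3 = 4.516667… / l_3 = 4.516667… / 0.45 = 10.037037… → 10.037

10.037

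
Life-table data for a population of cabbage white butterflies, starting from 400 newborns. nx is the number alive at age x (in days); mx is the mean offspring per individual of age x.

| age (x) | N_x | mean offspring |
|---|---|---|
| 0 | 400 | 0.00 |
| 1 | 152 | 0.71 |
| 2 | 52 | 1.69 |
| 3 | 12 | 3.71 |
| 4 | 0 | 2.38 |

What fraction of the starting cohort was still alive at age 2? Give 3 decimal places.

l_2 = n_2/n_0 = 52/400 = 0.13 → 0.130

0.130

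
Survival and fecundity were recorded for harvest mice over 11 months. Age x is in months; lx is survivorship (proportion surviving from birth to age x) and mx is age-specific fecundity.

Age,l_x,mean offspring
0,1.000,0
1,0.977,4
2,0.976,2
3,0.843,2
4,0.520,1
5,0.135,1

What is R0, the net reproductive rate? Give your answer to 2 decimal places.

lx·mx by age: 0, 3.908, 1.952, 1.686, 0.52, 0.135
R0 = Σ lx·mx = 8.201 → 8.20

8.20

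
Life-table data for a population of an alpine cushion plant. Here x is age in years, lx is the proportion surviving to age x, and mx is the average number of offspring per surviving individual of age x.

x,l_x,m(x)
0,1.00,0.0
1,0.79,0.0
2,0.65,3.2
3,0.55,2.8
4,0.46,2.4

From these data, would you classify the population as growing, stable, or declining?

growing

R0 = Σ lx·mx = 0 + 0 + 2.08 + 1.54 + 1.104 = 4.724
R0 > 1, so the population is growing.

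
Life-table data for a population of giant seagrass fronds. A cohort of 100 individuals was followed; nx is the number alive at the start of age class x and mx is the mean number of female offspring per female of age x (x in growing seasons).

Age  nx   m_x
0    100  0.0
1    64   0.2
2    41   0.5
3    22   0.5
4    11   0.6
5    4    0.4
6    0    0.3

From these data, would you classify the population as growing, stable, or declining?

declining

lx = nx/n0 = nx/100: 1, 0.64, 0.41, 0.22, 0.11, 0.04, 0
R0 = Σ lx·mx = 0 + 0.128 + 0.205 + 0.11 + 0.066 + 0.016 + 0 = 0.525
R0 < 1, so the population is declining.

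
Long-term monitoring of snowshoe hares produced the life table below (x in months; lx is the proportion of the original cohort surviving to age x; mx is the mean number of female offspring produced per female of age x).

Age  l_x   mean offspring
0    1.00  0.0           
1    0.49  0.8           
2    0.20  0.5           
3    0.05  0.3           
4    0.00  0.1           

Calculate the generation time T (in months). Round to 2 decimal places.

1.26

lx·mx: 0, 0.392, 0.1, 0.015, 0 → R0 = 0.507
x·lx·mx: 0, 0.392, 0.2, 0.045, 0 → Σ = 0.637
T = 0.637 / 0.507 = 1.25641… → 1.26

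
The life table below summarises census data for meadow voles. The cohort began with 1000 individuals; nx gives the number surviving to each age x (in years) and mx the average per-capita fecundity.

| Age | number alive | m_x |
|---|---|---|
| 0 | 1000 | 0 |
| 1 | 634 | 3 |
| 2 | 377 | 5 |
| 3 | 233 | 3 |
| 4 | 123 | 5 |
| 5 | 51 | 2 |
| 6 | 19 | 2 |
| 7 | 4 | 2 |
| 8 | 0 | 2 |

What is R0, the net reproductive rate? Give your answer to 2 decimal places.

lx = nx/n0 = nx/1000: 1, 0.634, 0.377, 0.233, 0.123, 0.051, 0.019, 0.004, 0
lx·mx by age: 0, 1.902, 1.885, 0.699, 0.615, 0.102, 0.038, 0.008, 0
R0 = Σ lx·mx = 5.249 → 5.25

5.25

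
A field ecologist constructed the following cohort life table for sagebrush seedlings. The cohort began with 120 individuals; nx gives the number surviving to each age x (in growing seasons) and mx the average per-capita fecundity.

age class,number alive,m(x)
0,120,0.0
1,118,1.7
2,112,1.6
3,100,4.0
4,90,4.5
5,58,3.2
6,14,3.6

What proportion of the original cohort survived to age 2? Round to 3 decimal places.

0.933

l_2 = n_2/n_0 = 112/120 = 0.933333… → 0.933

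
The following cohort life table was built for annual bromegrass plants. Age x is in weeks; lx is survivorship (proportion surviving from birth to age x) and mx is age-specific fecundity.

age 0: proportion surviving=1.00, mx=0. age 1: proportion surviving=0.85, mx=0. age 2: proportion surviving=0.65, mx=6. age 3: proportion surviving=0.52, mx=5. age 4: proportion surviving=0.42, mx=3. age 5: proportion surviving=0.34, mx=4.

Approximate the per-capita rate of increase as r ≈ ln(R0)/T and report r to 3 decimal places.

R0 = Σ lx·mx = 0 + 0 + 3.9 + 2.6 + 1.26 + 1.36 = 9.12
Σ x·lx·mx = 27.44; T = 27.44/9.12 = 3.00877…
r ≈ ln(R0)/T = ln(9.12)/3.00877… = 0.73468… → 0.735

0.735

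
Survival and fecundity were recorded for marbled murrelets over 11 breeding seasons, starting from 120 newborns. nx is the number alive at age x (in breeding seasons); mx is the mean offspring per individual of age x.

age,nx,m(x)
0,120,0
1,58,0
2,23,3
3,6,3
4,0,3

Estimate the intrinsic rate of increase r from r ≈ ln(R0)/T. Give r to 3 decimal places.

lx = nx/n0 = nx/120: 1, 0.48333…, 0.19167…, 0.05, 0
R0 = Σ lx·mx = 0 + 0 + 0.575… + 0.15 + 0 = 0.725…
Σ x·lx·mx = 1.6…; T = 1.6…/0.725… = 2.2069…
r ≈ ln(R0)/T = ln(0.725…)/2.2069… = -0.14572… → -0.146

-0.146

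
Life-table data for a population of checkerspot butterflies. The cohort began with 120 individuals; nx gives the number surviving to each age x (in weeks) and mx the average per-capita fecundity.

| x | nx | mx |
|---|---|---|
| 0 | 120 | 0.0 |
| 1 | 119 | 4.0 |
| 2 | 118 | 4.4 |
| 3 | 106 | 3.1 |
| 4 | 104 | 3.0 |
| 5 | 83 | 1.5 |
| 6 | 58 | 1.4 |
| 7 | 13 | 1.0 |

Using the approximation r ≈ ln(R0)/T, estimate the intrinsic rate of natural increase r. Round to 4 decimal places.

1.0260

lx = nx/n0 = nx/120: 1, 0.99167…, 0.98333…, 0.88333…, 0.86667…, 0.69167…, 0.48333…, 0.10833…
R0 = Σ lx·mx = 0 + 3.96667… + 4.32667… + 2.73833… + 2.6… + 1.0375… + 0.67667… + 0.10833… = 15.454167…
Σ x·lx·mx = 41.240833…; T = 41.240833…/15.454167… = 2.66859…
r ≈ ln(R0)/T = ln(15.454167…)/2.66859… = 1.025965… → 1.0260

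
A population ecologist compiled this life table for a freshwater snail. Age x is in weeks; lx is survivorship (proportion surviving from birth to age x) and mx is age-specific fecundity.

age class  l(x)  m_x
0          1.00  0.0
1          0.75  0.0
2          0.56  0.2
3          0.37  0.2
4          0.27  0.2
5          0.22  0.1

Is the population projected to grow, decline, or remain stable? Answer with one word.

declining

R0 = Σ lx·mx = 0 + 0 + 0.112 + 0.074 + 0.054 + 0.022 = 0.262
R0 < 1, so the population is declining.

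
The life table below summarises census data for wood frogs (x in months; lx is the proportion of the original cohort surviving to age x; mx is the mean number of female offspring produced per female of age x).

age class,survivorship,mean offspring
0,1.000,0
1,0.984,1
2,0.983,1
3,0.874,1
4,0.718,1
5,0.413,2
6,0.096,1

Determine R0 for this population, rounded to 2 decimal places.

lx·mx by age: 0, 0.984, 0.983, 0.874, 0.718, 0.826, 0.096
R0 = Σ lx·mx = 4.481 → 4.48

4.48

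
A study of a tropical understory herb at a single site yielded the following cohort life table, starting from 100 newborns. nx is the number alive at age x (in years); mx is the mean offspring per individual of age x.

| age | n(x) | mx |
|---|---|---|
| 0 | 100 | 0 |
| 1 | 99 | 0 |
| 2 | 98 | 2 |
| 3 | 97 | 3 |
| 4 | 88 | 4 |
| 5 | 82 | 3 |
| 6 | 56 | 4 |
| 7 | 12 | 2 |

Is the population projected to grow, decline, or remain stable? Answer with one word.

lx = nx/n0 = nx/100: 1, 0.99, 0.98, 0.97, 0.88, 0.82, 0.56, 0.12
R0 = Σ lx·mx = 0 + 0 + 1.96 + 2.91 + 3.52 + 2.46 + 2.24 + 0.24 = 13.33
R0 > 1, so the population is growing.

growing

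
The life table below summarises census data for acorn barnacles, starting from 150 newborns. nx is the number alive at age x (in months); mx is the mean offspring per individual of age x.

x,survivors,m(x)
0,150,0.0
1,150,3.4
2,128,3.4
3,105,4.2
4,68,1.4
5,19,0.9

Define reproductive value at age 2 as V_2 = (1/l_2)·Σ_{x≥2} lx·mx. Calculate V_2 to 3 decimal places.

7.723

lx = nx/n0 = nx/150: 1, 1, 0.85333…, 0.7, 0.45333…, 0.12667…
lx·mx for x ≥ 2: 2.901333…, 2.94, 0.634667…, 0.114… → sum = 6.59…
V_2 = 6.59… / l_2 = 6.59… / 0.853333… = 7.722656… → 7.723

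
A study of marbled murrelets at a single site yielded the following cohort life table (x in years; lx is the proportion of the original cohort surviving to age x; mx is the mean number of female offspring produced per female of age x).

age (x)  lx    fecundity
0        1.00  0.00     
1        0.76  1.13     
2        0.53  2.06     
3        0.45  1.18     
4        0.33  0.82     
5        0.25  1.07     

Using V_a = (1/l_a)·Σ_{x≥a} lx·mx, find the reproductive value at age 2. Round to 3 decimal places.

lx·mx for x ≥ 2: 1.0918, 0.531, 0.2706, 0.2675 → sum = 2.1609
V_2 = 2.1609 / l_2 = 2.1609 / 0.53 = 4.07717… → 4.077

4.077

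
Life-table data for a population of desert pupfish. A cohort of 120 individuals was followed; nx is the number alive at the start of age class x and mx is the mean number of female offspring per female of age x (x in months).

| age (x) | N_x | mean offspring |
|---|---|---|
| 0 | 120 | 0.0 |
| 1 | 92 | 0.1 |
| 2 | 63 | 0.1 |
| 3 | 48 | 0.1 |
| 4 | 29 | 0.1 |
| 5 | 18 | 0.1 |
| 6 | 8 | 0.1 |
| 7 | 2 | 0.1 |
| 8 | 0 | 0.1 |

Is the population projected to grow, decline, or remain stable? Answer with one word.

declining

lx = nx/n0 = nx/120: 1, 0.76667…, 0.525, 0.4, 0.24167…, 0.15, 0.06667…, 0.01667…, 0
R0 = Σ lx·mx = 0 + 0.076667… + 0.0525 + 0.04 + 0.024167… + 0.015 + 0.006667… + 0.001667… + 0 = 0.216667…
R0 < 1, so the population is declining.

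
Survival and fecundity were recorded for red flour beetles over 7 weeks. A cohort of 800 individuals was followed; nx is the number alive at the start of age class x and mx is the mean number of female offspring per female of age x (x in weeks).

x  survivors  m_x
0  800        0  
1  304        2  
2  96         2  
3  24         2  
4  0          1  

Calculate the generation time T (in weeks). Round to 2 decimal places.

1.34

lx = nx/n0 = nx/800: 1, 0.38, 0.12, 0.03, 0
lx·mx: 0, 0.76, 0.24, 0.06, 0 → R0 = 1.06
x·lx·mx: 0, 0.76, 0.48, 0.18, 0 → Σ = 1.42
T = 1.42 / 1.06 = 1.339623… → 1.34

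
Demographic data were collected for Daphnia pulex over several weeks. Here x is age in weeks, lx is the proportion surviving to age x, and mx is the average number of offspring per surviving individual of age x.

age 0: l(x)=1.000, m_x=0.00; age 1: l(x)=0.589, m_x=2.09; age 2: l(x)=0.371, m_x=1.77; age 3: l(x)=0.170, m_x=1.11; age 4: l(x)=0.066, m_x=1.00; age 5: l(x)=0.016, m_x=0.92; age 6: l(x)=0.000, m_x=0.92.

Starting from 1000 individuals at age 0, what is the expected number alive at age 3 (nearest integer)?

Expected survivors = N0 · l_3 = 1000 × 0.170 = 170 → 170

170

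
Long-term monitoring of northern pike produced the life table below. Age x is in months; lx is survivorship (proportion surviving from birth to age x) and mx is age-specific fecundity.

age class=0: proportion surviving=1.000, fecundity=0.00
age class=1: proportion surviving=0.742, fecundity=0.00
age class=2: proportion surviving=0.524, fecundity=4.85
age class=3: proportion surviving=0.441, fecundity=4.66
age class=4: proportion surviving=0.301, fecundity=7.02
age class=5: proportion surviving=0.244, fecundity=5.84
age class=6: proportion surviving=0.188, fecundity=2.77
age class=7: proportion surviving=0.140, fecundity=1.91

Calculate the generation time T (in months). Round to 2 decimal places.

3.57

lx·mx: 0, 0, 2.5414, 2.05506, 2.11302, 1.42496, 0.52076, 0.2674 → R0 = 8.9226
x·lx·mx: 0, 0, 5.0828, 6.16518, 8.45208, 7.1248, 3.12456, 1.8718 → Σ = 31.82122
T = 31.82122 / 8.9226 = 3.566362… → 3.57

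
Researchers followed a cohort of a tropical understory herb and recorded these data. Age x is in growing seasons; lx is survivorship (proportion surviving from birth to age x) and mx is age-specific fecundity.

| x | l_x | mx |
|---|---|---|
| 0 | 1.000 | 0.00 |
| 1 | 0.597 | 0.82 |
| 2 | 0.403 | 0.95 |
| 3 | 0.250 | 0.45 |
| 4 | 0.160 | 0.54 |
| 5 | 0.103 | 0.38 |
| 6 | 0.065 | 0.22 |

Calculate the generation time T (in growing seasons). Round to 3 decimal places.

1.974

lx·mx: 0, 0.48954, 0.38285, 0.1125, 0.0864, 0.03914, 0.0143 → R0 = 1.12473
x·lx·mx: 0, 0.48954, 0.7657, 0.3375, 0.3456, 0.1957, 0.0858 → Σ = 2.21984
T = 2.21984 / 1.12473 = 1.973665… → 1.974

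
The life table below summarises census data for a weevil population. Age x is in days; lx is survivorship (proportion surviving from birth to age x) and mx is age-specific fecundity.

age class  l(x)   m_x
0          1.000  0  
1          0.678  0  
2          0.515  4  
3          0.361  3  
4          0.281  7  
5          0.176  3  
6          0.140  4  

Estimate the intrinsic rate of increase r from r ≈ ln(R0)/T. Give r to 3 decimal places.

R0 = Σ lx·mx = 0 + 0 + 2.06 + 1.083 + 1.967 + 0.528 + 0.56 = 6.198
Σ x·lx·mx = 21.237; T = 21.237/6.198 = 3.42643…
r ≈ ln(R0)/T = ln(6.198)/3.42643… = 0.5324… → 0.532

0.532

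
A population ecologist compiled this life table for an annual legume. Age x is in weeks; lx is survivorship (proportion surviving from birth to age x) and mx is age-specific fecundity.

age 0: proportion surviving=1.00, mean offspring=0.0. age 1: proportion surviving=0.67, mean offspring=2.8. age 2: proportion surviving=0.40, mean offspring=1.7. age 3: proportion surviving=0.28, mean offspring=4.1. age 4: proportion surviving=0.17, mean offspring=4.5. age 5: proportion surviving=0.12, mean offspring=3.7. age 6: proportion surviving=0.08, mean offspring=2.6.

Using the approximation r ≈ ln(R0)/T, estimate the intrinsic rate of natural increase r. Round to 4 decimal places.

0.6333

R0 = Σ lx·mx = 0 + 1.876 + 0.68 + 1.148 + 0.765 + 0.444 + 0.208 = 5.121
Σ x·lx·mx = 13.208; T = 13.208/5.121 = 2.57918…
r ≈ ln(R0)/T = ln(5.121)/2.57918… = 0.633282… → 0.6333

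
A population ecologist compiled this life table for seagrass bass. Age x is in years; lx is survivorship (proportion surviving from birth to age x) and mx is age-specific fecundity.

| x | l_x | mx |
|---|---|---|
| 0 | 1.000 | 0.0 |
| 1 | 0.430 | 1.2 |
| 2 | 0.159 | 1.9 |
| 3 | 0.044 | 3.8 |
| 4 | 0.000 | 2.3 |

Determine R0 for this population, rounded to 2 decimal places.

0.99

lx·mx by age: 0, 0.516, 0.3021, 0.1672, 0
R0 = Σ lx·mx = 0.9853 → 0.99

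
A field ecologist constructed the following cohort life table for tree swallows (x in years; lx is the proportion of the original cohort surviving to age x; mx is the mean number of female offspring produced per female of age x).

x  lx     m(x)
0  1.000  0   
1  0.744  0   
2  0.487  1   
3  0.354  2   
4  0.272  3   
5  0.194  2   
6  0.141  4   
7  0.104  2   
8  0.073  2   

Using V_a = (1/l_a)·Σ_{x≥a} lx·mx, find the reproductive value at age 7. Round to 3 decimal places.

lx·mx for x ≥ 7: 0.208, 0.146 → sum = 0.354
V_7 = 0.354 / l_7 = 0.354 / 0.104 = 3.403846… → 3.404

3.404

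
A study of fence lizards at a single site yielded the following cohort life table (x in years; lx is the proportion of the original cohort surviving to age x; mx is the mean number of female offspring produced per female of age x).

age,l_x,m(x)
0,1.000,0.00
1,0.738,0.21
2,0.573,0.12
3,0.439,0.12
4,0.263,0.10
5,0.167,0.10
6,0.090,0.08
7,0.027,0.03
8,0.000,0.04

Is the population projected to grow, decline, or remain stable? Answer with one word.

R0 = Σ lx·mx = 0 + 0.15498 + 0.06876 + 0.05268 + 0.0263 + 0.0167 + 0.0072 + 0.00081 + 0 = 0.32743
R0 < 1, so the population is declining.

declining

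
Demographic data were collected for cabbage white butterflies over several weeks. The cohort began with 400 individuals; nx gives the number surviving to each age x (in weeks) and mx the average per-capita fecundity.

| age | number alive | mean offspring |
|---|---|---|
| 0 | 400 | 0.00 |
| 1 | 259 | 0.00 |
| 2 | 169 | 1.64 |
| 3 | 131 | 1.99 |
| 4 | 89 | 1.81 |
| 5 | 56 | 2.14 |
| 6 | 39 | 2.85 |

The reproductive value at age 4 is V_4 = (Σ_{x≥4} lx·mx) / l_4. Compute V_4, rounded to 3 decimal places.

lx = nx/n0 = nx/400: 1, 0.6475, 0.4225, 0.3275, 0.2225, 0.14, 0.0975
lx·mx for x ≥ 4: 0.402725, 0.2996, 0.277875 → sum = 0.9802
V_4 = 0.9802 / l_4 = 0.9802 / 0.2225 = 4.405393… → 4.405

4.405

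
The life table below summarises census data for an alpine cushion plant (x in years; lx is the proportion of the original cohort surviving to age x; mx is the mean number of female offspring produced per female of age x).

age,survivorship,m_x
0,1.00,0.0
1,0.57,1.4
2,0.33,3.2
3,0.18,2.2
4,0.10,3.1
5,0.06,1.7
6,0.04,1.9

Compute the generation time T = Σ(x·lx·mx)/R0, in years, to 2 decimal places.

2.30

lx·mx: 0, 0.798, 1.056, 0.396, 0.31, 0.102, 0.076 → R0 = 2.738
x·lx·mx: 0, 0.798, 2.112, 1.188, 1.24, 0.51, 0.456 → Σ = 6.304
T = 6.304 / 2.738 = 2.302411… → 2.30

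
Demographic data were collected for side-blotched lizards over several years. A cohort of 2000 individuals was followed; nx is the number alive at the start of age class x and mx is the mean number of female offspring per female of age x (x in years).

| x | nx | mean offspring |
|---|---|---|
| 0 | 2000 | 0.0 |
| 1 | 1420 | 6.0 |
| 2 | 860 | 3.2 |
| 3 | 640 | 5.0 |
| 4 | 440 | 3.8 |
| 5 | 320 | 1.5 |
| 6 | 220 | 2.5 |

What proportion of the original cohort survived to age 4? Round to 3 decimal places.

l_4 = n_4/n_0 = 440/2000 = 0.22 → 0.220

0.220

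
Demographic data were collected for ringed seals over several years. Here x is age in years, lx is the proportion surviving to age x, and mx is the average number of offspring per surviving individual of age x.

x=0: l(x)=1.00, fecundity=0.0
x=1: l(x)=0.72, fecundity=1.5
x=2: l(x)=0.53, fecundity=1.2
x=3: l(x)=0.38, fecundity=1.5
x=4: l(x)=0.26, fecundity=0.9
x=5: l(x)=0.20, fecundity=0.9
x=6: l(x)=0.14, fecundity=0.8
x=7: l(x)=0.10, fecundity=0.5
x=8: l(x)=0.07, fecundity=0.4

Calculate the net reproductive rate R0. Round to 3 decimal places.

lx·mx by age: 0, 1.08, 0.636, 0.57, 0.234, 0.18, 0.112, 0.05, 0.028
R0 = Σ lx·mx = 2.89 → 2.890

2.890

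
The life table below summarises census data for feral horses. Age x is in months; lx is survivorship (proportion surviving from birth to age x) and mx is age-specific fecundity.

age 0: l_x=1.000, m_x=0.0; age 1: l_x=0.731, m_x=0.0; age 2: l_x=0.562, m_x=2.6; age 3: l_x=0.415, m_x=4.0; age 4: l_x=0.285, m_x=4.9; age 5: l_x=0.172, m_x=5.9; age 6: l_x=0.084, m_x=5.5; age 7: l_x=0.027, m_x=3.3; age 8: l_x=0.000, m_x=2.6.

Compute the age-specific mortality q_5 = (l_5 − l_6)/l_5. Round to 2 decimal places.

0.51

q_5 = (l_5 − l_6) / l_5 = (0.172 − 0.084) / 0.172
     = 0.088 / 0.172 = 0.511628… → 0.51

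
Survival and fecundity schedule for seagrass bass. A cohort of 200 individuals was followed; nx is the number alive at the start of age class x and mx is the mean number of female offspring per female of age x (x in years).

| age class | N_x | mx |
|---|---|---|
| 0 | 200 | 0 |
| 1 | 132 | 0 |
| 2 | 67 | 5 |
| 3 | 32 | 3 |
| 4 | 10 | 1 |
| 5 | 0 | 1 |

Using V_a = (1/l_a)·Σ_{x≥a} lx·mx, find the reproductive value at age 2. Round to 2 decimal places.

lx = nx/n0 = nx/200: 1, 0.66, 0.335, 0.16, 0.05, 0
lx·mx for x ≥ 2: 1.675, 0.48, 0.05, 0 → sum = 2.205
V_2 = 2.205 / l_2 = 2.205 / 0.335 = 6.58209… → 6.58

6.58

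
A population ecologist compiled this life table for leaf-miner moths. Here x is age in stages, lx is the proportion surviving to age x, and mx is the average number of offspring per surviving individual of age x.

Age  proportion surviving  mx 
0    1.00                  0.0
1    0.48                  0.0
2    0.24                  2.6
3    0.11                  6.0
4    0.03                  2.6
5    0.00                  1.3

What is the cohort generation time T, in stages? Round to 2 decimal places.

lx·mx: 0, 0, 0.624, 0.66, 0.078, 0 → R0 = 1.362
x·lx·mx: 0, 0, 1.248, 1.98, 0.312, 0 → Σ = 3.54
T = 3.54 / 1.362 = 2.599119… → 2.60

2.60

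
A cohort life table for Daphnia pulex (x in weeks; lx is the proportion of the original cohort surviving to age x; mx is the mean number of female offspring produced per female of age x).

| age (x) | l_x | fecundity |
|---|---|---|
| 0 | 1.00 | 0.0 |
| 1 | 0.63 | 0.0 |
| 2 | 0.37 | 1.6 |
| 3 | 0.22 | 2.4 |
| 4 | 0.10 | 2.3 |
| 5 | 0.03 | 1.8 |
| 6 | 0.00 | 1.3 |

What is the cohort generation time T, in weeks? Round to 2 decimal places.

lx·mx: 0, 0, 0.592, 0.528, 0.23, 0.054, 0 → R0 = 1.404
x·lx·mx: 0, 0, 1.184, 1.584, 0.92, 0.27, 0 → Σ = 3.958
T = 3.958 / 1.404 = 2.819088… → 2.82

2.82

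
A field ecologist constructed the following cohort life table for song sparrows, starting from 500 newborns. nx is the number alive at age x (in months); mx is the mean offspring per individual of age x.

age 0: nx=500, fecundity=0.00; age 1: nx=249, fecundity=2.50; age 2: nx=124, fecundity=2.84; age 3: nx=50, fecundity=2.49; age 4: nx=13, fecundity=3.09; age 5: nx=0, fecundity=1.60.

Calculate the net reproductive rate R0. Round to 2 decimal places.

2.28

lx = nx/n0 = nx/500: 1, 0.498, 0.248, 0.1, 0.026, 0
lx·mx by age: 0, 1.245, 0.70432, 0.249, 0.08034, 0
R0 = Σ lx·mx = 2.27866 → 2.28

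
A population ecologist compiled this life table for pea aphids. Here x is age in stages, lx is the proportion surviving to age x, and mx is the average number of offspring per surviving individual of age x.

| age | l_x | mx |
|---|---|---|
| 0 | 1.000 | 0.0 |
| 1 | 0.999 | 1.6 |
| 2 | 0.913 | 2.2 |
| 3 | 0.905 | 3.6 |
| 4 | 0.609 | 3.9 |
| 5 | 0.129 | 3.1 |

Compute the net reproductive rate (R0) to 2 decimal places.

9.64

lx·mx by age: 0, 1.5984, 2.0086, 3.258, 2.3751, 0.3999
R0 = Σ lx·mx = 9.64 → 9.64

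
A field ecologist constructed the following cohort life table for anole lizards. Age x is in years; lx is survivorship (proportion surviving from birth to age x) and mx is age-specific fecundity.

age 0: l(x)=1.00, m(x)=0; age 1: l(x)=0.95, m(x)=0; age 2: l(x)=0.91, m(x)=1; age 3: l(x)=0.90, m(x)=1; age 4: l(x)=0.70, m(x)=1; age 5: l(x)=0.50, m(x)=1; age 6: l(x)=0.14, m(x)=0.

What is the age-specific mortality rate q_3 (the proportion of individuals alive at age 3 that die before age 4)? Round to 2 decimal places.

0.22

q_3 = (l_3 − l_4) / l_3 = (0.9 − 0.7) / 0.9
     = 0.2 / 0.9 = 0.222222… → 0.22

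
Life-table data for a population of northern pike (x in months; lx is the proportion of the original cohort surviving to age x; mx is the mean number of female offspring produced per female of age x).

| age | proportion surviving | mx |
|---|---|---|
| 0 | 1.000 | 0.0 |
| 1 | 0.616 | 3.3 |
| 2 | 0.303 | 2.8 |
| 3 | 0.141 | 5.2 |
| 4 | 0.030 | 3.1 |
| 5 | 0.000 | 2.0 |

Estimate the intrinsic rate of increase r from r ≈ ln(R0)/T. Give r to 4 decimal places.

0.7710

R0 = Σ lx·mx = 0 + 2.0328 + 0.8484 + 0.7332 + 0.093 + 0 = 3.7074
Σ x·lx·mx = 6.3012; T = 6.3012/3.7074 = 1.69963…
r ≈ ln(R0)/T = ln(3.7074)/1.69963… = 0.770952… → 0.7710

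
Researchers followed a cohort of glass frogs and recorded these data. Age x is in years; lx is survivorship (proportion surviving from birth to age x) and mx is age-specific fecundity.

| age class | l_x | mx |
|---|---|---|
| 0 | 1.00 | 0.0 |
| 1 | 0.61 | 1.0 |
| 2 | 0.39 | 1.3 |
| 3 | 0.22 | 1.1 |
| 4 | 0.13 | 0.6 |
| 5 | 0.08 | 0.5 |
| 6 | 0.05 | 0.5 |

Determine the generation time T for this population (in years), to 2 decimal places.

lx·mx: 0, 0.61, 0.507, 0.242, 0.078, 0.04, 0.025 → R0 = 1.502
x·lx·mx: 0, 0.61, 1.014, 0.726, 0.312, 0.2, 0.15 → Σ = 3.012
T = 3.012 / 1.502 = 2.005326… → 2.01

2.01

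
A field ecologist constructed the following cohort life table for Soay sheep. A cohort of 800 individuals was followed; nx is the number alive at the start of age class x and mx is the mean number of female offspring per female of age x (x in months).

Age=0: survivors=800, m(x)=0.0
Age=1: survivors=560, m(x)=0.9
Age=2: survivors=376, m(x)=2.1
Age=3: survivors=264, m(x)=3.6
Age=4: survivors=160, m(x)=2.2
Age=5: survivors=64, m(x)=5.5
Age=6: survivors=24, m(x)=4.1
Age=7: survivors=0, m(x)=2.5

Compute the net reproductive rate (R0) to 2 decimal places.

lx = nx/n0 = nx/800: 1, 0.7, 0.47, 0.33, 0.2, 0.08, 0.03, 0
lx·mx by age: 0, 0.63, 0.987, 1.188, 0.44, 0.44, 0.123, 0
R0 = Σ lx·mx = 3.808 → 3.81

3.81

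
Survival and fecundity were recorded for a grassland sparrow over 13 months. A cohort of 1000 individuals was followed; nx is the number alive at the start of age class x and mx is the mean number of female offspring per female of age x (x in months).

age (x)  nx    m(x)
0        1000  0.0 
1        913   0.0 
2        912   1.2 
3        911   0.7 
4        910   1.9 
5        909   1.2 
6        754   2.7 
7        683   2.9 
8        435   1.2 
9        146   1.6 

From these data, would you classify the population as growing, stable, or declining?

lx = nx/n0 = nx/1000: 1, 0.913, 0.912, 0.911, 0.91, 0.909, 0.754, 0.683, 0.435, 0.146
R0 = Σ lx·mx = 0 + 0 + 1.0944 + 0.6377 + 1.729 + 1.0908 + 2.0358 + 1.9807 + 0.522 + 0.2336 = 9.324
R0 > 1, so the population is growing.

growing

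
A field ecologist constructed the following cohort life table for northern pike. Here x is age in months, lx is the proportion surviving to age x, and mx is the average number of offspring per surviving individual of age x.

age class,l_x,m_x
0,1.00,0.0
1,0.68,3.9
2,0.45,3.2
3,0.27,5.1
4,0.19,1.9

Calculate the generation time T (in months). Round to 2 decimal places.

lx·mx: 0, 2.652, 1.44, 1.377, 0.361 → R0 = 5.83
x·lx·mx: 0, 2.652, 2.88, 4.131, 1.444 → Σ = 11.107
T = 11.107 / 5.83 = 1.905146… → 1.91

1.91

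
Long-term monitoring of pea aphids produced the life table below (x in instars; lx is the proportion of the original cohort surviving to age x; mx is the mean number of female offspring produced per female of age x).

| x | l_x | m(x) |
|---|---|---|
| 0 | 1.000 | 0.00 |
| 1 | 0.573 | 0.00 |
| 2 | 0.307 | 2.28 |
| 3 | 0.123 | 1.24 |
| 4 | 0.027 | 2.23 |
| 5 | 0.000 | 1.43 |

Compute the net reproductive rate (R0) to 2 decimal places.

lx·mx by age: 0, 0, 0.69996, 0.15252, 0.06021, 0
R0 = Σ lx·mx = 0.91269 → 0.91

0.91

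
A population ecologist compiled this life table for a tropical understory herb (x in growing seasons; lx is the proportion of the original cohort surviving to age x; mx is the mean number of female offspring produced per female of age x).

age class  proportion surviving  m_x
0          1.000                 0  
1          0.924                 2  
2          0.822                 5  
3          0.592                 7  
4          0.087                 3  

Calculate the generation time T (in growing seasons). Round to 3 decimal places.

2.272

lx·mx: 0, 1.848, 4.11, 4.144, 0.261 → R0 = 10.363
x·lx·mx: 0, 1.848, 8.22, 12.432, 1.044 → Σ = 23.544
T = 23.544 / 10.363 = 2.271929… → 2.272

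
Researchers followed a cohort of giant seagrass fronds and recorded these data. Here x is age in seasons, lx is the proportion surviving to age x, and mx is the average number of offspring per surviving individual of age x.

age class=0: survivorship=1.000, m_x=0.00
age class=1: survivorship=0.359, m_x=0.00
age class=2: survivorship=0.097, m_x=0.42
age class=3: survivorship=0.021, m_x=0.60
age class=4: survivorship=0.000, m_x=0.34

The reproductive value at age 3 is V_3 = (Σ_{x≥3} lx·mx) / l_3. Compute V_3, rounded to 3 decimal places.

lx·mx for x ≥ 3: 0.0126, 0 → sum = 0.0126
V_3 = 0.0126 / l_3 = 0.0126 / 0.021 = 0.6 → 0.600

0.600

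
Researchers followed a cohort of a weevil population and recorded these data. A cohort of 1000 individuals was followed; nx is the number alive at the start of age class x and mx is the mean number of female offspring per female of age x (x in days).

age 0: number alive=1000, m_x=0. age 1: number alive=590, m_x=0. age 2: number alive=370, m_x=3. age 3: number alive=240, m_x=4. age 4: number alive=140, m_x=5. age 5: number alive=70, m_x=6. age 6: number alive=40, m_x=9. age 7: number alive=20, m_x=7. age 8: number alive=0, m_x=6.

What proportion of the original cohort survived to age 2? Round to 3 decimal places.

0.370

l_2 = n_2/n_0 = 370/1000 = 0.37 → 0.370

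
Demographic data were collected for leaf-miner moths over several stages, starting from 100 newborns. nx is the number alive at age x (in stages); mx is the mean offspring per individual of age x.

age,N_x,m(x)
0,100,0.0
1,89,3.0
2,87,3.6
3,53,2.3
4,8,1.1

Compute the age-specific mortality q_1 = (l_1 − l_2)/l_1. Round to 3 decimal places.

0.022

lx = nx/n0 = nx/100: 1, 0.89, 0.87, 0.53, 0.08
q_1 = (l_1 − l_2) / l_1 = (0.89 − 0.87) / 0.89
     = 0.02 / 0.89 = 0.022472… → 0.022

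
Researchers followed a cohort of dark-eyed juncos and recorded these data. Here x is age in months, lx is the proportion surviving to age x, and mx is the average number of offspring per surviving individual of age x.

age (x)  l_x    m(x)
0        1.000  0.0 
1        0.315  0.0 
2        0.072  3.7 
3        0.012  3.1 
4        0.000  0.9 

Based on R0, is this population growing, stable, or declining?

R0 = Σ lx·mx = 0 + 0 + 0.2664 + 0.0372 + 0 = 0.3036
R0 < 1, so the population is declining.

declining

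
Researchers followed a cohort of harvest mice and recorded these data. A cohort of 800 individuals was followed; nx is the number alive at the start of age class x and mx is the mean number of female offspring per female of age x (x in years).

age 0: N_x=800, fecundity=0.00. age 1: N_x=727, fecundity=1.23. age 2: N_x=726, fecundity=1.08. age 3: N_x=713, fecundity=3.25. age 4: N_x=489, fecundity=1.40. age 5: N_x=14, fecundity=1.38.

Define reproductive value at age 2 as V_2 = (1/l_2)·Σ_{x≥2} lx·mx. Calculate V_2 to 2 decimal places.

lx = nx/n0 = nx/800: 1, 0.90875, 0.9075, 0.89125, 0.61125, 0.0175
lx·mx for x ≥ 2: 0.9801, 2.896563…, 0.85575…, 0.02415 → sum = 4.756563…
V_2 = 4.756563… / l_2 = 4.756563… / 0.9075 = 5.241391… → 5.24

5.24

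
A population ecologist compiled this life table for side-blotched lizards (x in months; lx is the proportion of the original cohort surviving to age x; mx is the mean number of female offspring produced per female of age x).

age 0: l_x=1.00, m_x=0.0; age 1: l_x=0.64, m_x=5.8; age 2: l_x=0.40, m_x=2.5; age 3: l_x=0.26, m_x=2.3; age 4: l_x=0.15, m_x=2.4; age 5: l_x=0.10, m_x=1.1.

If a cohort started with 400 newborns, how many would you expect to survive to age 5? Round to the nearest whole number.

Expected survivors = N0 · l_5 = 400 × 0.10 = 40 → 40

40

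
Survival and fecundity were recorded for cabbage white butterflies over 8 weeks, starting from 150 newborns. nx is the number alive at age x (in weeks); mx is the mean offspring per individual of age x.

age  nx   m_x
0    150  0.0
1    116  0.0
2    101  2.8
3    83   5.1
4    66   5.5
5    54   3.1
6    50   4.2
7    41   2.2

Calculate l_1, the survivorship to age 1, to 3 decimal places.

0.773

l_1 = n_1/n_0 = 116/150 = 0.773333… → 0.773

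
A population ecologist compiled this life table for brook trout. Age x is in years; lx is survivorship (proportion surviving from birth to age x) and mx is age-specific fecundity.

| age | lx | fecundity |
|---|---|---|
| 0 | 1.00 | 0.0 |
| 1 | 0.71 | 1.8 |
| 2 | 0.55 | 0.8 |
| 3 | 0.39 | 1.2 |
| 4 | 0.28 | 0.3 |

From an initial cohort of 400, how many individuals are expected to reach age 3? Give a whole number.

156

Expected survivors = N0 · l_3 = 400 × 0.39 = 156 → 156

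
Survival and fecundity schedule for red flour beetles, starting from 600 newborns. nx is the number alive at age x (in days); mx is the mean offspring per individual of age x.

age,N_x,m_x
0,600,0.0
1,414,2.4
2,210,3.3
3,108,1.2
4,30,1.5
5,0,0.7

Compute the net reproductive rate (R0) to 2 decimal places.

lx = nx/n0 = nx/600: 1, 0.69, 0.35, 0.18, 0.05, 0
lx·mx by age: 0, 1.656, 1.155, 0.216, 0.075, 0
R0 = Σ lx·mx = 3.102 → 3.10

3.10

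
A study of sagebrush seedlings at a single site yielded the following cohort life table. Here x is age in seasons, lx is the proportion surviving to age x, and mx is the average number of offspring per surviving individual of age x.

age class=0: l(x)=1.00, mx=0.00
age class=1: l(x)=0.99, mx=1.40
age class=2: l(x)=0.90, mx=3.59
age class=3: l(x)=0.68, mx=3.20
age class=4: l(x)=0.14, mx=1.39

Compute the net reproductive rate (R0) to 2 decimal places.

6.99

lx·mx by age: 0, 1.386, 3.231, 2.176, 0.1946
R0 = Σ lx·mx = 6.9876 → 6.99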